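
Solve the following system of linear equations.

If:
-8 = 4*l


Then:
l = -2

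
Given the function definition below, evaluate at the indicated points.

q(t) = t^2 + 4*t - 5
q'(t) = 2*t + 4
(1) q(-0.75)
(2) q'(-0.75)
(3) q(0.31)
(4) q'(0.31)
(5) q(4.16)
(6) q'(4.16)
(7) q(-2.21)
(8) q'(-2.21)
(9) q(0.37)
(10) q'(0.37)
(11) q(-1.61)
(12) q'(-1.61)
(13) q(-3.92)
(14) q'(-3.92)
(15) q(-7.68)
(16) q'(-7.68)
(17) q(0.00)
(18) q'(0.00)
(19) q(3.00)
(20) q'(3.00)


(1) = -7.44
(2) = 2.50
(3) = -3.66
(4) = 4.62
(5) = 28.95
(6) = 12.32
(7) = -8.96
(8) = -0.42
(9) = -3.38
(10) = 4.74
(11) = -8.85
(12) = 0.78
(13) = -5.31
(14) = -3.84
(15) = 23.26
(16) = -11.36
(17) = -5.00
(18) = 4.00
(19) = 16.00
(20) = 10.00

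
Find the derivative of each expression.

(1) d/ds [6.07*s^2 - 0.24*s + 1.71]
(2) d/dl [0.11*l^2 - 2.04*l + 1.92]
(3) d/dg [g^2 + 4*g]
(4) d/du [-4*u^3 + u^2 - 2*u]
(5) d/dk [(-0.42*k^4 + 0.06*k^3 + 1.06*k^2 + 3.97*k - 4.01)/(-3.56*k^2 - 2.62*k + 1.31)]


(1) = 12.14*s - 0.24
(2) = 0.22*l - 2.04
(3) = 2*g + 4
(4) = -12*u^2 + 2*u - 2
(5) = (2.9904*k^5 + 3.0876*k^4 - 2.5152*k^3 + 11.5918*k^2 - 25.774*k - 5.3055)/(12.6736*k^4 + 18.6544*k^3 - 2.4628*k^2 - 6.8644*k + 1.7161)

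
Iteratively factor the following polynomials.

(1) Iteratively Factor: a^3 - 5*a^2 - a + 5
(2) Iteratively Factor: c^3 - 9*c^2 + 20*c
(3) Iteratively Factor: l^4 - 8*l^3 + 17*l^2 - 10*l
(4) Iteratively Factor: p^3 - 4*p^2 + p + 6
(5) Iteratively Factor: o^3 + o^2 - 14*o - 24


(1) = (a - 1)*(a^2 - 4*a - 5) = (a - 1)*(a + 1)*(a - 5)
(2) = (c - 5)*(c^2 - 4*c) = (c - 5)*(c - 4)*(c)
(3) = (l - 5)*(l^3 - 3*l^2 + 2*l) = l*(l - 5)*(l^2 - 3*l + 2) = l*(l - 5)*(l - 2)*(l - 1)
(4) = (p + 1)*(p^2 - 5*p + 6) = (p - 2)*(p + 1)*(p - 3)
(5) = (o - 4)*(o^2 + 5*o + 6) = (o - 4)*(o + 3)*(o + 2)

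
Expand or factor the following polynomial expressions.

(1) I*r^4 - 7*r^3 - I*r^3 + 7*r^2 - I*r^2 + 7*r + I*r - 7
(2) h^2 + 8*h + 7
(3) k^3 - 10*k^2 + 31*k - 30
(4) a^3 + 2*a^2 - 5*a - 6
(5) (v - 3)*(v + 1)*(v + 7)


(1) = (r - 1)*(r + 1)*(r + 7*I)*(I*r - I)
(2) = (h + 1)*(h + 7)
(3) = (k - 5)*(k - 3)*(k - 2)
(4) = (a - 2)*(a + 1)*(a + 3)
(5) = v^3 + 5*v^2 - 17*v - 21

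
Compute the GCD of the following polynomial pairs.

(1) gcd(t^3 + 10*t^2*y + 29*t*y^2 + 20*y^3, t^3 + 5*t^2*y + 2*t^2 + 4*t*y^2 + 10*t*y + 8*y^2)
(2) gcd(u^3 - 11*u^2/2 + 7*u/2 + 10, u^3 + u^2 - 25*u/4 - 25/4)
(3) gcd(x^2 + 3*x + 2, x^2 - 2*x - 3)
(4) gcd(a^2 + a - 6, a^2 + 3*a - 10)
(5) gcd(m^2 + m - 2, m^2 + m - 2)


(1) = gcd((t + y)*(t + 4*y)*(t + 5*y), (t + 2)*(t + y)*(t + 4*y)) = t^2 + 5*t*y + 4*y^2
(2) = u^2 - 3*u/2 - 5/2
(3) = gcd((x + 1)*(x + 2), (x - 3)*(x + 1)) = x + 1
(4) = a - 2
(5) = gcd((m - 1)*(m + 2), (m - 1)*(m + 2)) = m^2 + m - 2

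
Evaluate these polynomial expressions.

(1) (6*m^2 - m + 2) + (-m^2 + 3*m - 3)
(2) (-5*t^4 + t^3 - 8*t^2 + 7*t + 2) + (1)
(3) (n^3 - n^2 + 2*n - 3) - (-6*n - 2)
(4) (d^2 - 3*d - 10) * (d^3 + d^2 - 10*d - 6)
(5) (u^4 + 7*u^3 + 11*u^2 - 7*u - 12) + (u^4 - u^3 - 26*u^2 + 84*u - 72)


(1) = 5*m^2 + 2*m - 1
(2) = -5*t^4 + t^3 - 8*t^2 + 7*t + 3
(3) = n^3 - n^2 + 8*n - 1
(4) = d^5 - 2*d^4 - 23*d^3 + 14*d^2 + 118*d + 60
(5) = 2*u^4 + 6*u^3 - 15*u^2 + 77*u - 84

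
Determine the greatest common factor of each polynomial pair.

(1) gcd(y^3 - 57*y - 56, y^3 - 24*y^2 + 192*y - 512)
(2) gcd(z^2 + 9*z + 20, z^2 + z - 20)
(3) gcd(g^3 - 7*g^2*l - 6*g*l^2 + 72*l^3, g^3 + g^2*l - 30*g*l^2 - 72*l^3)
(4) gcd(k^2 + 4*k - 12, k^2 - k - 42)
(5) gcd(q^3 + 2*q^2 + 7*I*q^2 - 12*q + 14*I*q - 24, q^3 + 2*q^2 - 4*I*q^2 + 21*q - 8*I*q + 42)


(1) = gcd((y - 8)*(y + 1)*(y + 7), (y - 8)^3) = y - 8
(2) = z + 5
(3) = g^2 - 3*g*l - 18*l^2
(4) = k + 6
(5) = gcd((q + 2)*(q + 3*I)*(q + 4*I), (q + 2)*(q - 7*I)*(q + 3*I)) = q^2 + q*(2 + 3*I) + 6*I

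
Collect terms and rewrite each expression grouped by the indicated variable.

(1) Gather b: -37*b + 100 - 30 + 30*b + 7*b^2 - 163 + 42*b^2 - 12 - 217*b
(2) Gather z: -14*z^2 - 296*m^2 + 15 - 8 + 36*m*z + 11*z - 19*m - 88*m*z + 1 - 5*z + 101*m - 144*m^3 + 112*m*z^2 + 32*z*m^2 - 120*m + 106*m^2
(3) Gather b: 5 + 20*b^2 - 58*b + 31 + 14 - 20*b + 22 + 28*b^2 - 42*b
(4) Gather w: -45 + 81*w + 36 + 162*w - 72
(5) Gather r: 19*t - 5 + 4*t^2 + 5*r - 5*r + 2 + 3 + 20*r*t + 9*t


(1) = 49*b^2 - 224*b - 105
(2) = -144*m^3 - 190*m^2 - 38*m + z^2*(112*m - 14) + z*(32*m^2 - 52*m + 6) + 8
(3) = 48*b^2 - 120*b + 72
(4) = 243*w - 81
(5) = 20*r*t + 4*t^2 + 28*t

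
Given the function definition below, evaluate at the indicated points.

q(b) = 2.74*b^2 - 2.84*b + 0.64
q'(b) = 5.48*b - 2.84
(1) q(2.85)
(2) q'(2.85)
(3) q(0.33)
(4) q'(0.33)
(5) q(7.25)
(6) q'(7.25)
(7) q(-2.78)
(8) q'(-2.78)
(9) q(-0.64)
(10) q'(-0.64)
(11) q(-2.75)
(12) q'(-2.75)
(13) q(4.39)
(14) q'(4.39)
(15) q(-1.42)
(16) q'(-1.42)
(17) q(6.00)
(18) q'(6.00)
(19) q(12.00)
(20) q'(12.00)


(1) = 14.80
(2) = 12.78
(3) = 0.00
(4) = -1.03
(5) = 124.07
(6) = 36.89
(7) = 29.71
(8) = -18.07
(9) = 3.58
(10) = -6.35
(11) = 29.17
(12) = -17.91
(13) = 40.98
(14) = 21.22
(15) = 10.20
(16) = -10.62
(17) = 82.24
(18) = 30.04
(19) = 361.12
(20) = 62.92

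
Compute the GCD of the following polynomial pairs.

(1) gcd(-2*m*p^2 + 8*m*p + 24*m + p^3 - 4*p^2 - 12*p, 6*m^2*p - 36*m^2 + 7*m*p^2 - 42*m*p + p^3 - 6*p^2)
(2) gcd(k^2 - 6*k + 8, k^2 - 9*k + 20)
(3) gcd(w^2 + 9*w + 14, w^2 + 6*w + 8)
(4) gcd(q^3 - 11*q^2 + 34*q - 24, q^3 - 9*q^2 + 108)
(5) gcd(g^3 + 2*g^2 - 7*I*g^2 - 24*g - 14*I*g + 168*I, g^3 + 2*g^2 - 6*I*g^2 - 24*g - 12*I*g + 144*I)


(1) = gcd((-2*m + p)*(p - 6)*(p + 2), (m + p)*(6*m + p)*(p - 6)) = p - 6
(2) = k - 4
(3) = gcd((w + 2)*(w + 7), (w + 2)*(w + 4)) = w + 2
(4) = q - 6
(5) = gcd((g - 4)*(g + 6)*(g - 7*I), (g - 4)*(g + 6)*(g - 6*I)) = g^2 + 2*g - 24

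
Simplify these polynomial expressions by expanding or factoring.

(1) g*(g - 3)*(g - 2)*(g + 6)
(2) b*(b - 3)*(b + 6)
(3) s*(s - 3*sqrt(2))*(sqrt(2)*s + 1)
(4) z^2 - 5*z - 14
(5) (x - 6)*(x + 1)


(1) = g^4 + g^3 - 24*g^2 + 36*g
(2) = b^3 + 3*b^2 - 18*b
(3) = sqrt(2)*s^3 - 5*s^2 - 3*sqrt(2)*s
(4) = (z - 7)*(z + 2)
(5) = x^2 - 5*x - 6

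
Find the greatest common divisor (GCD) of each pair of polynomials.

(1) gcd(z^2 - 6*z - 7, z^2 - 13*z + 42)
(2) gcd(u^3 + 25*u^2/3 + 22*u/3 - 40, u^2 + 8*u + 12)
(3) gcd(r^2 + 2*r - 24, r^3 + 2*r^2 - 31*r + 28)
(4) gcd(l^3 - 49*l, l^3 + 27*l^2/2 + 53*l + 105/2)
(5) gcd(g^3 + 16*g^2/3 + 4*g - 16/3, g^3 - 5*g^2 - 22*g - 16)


(1) = z - 7
(2) = u + 6
(3) = gcd((r - 4)*(r + 6), (r - 4)*(r - 1)*(r + 7)) = r - 4
(4) = gcd(l*(l - 7)*(l + 7), (l + 3/2)*(l + 5)*(l + 7)) = l + 7
(5) = g + 2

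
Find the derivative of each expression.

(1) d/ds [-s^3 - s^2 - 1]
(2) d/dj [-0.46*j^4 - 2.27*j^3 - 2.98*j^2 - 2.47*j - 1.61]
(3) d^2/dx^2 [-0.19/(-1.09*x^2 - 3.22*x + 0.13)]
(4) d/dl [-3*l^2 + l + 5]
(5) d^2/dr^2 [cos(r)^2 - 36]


(1) = s*(-3*s - 2)
(2) = -1.84*j^3 - 6.81*j^2 - 5.96*j - 2.47
(3) = (-0.451478*x^2 - 1.333724*x + 0.19*(2.18*x + 3.22)*(4.36*x + 6.44) + 0.053846)/(1.09*x^2 + 3.22*x - 0.13)^3
(4) = 1 - 6*l
(5) = -2*cos(2*r)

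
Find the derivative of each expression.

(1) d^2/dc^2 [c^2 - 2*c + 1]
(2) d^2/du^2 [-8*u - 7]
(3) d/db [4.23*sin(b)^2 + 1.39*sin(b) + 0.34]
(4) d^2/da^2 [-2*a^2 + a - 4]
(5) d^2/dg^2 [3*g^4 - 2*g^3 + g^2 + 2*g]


(1) = 2
(2) = 0
(3) = (8.46*sin(b) + 1.39)*cos(b)
(4) = -4
(5) = 36*g^2 - 12*g + 2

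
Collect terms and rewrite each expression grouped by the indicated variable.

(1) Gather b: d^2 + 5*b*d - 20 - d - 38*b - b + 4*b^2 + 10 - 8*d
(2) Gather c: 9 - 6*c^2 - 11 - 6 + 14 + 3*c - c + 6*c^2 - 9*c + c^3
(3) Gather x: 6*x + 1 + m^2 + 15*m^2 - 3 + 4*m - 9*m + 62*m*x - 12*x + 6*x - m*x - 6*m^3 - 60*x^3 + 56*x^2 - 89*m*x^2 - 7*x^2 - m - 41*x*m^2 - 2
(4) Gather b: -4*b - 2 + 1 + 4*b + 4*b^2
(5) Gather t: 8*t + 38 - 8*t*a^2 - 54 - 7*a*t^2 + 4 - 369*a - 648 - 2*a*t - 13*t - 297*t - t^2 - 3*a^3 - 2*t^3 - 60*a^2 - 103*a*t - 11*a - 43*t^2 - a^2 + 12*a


(1) = 4*b^2 + b*(5*d - 39) + d^2 - 9*d - 10
(2) = c^3 - 7*c + 6
(3) = -6*m^3 + 16*m^2 - 6*m - 60*x^3 + x^2*(49 - 89*m) + x*(-41*m^2 + 61*m) - 4
(4) = 4*b^2 - 1
(5) = -3*a^3 - 61*a^2 - 368*a - 2*t^3 + t^2*(-7*a - 44) + t*(-8*a^2 - 105*a - 302) - 660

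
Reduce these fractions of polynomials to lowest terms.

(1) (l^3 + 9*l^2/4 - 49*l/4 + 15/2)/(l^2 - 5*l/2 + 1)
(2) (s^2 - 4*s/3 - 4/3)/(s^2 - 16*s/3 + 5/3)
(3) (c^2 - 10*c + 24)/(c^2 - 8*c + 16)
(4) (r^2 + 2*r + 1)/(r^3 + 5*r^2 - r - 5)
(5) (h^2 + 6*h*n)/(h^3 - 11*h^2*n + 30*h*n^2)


(1) = (4*l^2 + 17*l - 15)/(4*l - 2)
(2) = (3*s^2 - 4*s - 4)/(3*s^2 - 16*s + 5)
(3) = (c - 6)/(c - 4)
(4) = (r + 1)/(r^2 + 4*r - 5)
(5) = (h + 6*n)/(h^2 - 11*h*n + 30*n^2)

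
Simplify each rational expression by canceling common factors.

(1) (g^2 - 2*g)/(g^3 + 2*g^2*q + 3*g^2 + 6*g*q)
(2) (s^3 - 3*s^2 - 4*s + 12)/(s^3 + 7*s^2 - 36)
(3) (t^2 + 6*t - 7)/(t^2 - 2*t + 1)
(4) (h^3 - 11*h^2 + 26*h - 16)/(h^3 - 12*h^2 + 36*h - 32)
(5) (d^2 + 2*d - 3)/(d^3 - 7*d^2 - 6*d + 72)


(1) = (g - 2)/(g^2 + 2*g*q + 3*g + 6*q)
(2) = (s^2 - s - 6)/(s^2 + 9*s + 18)
(3) = (t + 7)/(t - 1)
(4) = (h - 1)/(h - 2)
(5) = (d - 1)/(d^2 - 10*d + 24)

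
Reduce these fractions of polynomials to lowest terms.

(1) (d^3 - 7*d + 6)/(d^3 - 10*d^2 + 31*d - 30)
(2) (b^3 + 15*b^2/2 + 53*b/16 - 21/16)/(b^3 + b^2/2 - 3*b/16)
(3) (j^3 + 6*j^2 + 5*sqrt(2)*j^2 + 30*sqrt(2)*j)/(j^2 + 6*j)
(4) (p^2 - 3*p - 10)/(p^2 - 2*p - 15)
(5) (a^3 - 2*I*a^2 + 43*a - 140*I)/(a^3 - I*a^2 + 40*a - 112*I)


(1) = (d^2 + 2*d - 3)/(d^2 - 8*d + 15)
(2) = (b + 7)/b
(3) = j + 5*sqrt(2)
(4) = (p + 2)/(p + 3)
(5) = (a - 5*I)/(a - 4*I)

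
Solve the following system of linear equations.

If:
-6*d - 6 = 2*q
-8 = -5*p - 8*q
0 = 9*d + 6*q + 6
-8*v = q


Then:
d = -4/3
p = 0
q = 1
v = -1/8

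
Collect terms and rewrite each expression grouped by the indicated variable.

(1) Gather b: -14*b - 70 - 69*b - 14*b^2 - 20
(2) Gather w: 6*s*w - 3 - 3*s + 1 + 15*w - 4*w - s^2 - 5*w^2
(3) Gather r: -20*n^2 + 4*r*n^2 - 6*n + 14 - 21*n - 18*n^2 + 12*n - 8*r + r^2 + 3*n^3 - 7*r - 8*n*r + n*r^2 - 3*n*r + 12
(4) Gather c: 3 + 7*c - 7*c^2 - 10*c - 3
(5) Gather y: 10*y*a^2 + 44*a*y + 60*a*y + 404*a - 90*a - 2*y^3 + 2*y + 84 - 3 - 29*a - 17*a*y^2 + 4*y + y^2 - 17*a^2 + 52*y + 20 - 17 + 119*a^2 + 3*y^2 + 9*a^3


(1) = -14*b^2 - 83*b - 90
(2) = -s^2 - 3*s - 5*w^2 + w*(6*s + 11) - 2
(3) = 3*n^3 - 38*n^2 - 15*n + r^2*(n + 1) + r*(4*n^2 - 11*n - 15) + 26
(4) = -7*c^2 - 3*c
(5) = 9*a^3 + 102*a^2 + 285*a - 2*y^3 + y^2*(4 - 17*a) + y*(10*a^2 + 104*a + 58) + 84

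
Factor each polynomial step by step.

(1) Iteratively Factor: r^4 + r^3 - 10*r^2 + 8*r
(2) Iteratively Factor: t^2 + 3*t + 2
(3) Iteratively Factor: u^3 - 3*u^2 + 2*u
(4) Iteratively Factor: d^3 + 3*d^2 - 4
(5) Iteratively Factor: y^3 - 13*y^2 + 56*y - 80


(1) = (r - 1)*(r^3 + 2*r^2 - 8*r) = r*(r - 1)*(r^2 + 2*r - 8) = r*(r - 2)*(r - 1)*(r + 4)
(2) = (t + 1)*(t + 2)
(3) = (u)*(u^2 - 3*u + 2) = u*(u - 1)*(u - 2)
(4) = (d + 2)*(d^2 + d - 2) = (d - 1)*(d + 2)*(d + 2)
(5) = (y - 4)*(y^2 - 9*y + 20) = (y - 5)*(y - 4)*(y - 4)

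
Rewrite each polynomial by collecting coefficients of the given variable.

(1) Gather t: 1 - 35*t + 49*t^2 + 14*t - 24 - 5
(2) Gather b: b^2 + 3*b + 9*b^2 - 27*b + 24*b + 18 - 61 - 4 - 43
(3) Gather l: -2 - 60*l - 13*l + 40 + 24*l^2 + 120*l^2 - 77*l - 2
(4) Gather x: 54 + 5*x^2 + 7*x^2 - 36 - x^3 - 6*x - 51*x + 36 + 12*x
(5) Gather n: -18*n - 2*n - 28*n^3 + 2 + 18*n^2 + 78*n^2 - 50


(1) = 49*t^2 - 21*t - 28
(2) = 10*b^2 - 90
(3) = 144*l^2 - 150*l + 36
(4) = -x^3 + 12*x^2 - 45*x + 54
(5) = -28*n^3 + 96*n^2 - 20*n - 48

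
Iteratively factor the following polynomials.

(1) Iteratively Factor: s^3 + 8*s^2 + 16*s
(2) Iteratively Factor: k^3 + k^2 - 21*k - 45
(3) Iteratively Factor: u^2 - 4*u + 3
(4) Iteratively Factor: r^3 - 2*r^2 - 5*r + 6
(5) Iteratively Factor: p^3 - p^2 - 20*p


(1) = (s + 4)*(s^2 + 4*s) = (s + 4)^2*(s)
(2) = (k + 3)*(k^2 - 2*k - 15) = (k - 5)*(k + 3)*(k + 3)
(3) = (u - 1)*(u - 3)
(4) = (r - 1)*(r^2 - r - 6) = (r - 1)*(r + 2)*(r - 3)
(5) = (p)*(p^2 - p - 20) = p*(p + 4)*(p - 5)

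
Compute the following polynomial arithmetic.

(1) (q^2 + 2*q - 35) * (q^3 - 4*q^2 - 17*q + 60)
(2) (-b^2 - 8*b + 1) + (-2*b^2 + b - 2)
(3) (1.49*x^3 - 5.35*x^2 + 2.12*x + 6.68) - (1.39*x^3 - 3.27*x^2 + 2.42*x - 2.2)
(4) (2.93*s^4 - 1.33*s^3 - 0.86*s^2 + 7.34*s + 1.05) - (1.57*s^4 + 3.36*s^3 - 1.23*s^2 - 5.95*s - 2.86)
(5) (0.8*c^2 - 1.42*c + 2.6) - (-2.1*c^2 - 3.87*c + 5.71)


(1) = q^5 - 2*q^4 - 60*q^3 + 166*q^2 + 715*q - 2100
(2) = -3*b^2 - 7*b - 1
(3) = 0.1*x^3 - 2.08*x^2 - 0.3*x + 8.88
(4) = 1.36*s^4 - 4.69*s^3 + 0.37*s^2 + 13.29*s + 3.91
(5) = 2.9*c^2 + 2.45*c - 3.11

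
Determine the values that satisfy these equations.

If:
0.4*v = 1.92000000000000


Then:
v = 4.80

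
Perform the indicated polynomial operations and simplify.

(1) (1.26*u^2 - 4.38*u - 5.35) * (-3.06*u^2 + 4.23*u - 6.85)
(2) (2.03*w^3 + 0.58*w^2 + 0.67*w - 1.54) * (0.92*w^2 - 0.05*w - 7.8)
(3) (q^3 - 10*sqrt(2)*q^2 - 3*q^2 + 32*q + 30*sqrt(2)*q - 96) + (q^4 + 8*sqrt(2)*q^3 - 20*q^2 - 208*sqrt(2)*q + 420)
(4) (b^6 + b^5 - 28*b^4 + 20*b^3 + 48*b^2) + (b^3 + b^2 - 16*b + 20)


(1) = -3.8556*u^4 + 18.7326*u^3 - 10.7874*u^2 + 7.3725*u + 36.6475
(2) = 1.8676*w^5 + 0.4321*w^4 - 15.2466*w^3 - 5.9743*w^2 - 5.149*w + 12.012
(3) = q^4 + q^3 + 8*sqrt(2)*q^3 - 23*q^2 - 10*sqrt(2)*q^2 - 178*sqrt(2)*q + 32*q + 324
(4) = b^6 + b^5 - 28*b^4 + 21*b^3 + 49*b^2 - 16*b + 20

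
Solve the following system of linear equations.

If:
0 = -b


Then:
b = 0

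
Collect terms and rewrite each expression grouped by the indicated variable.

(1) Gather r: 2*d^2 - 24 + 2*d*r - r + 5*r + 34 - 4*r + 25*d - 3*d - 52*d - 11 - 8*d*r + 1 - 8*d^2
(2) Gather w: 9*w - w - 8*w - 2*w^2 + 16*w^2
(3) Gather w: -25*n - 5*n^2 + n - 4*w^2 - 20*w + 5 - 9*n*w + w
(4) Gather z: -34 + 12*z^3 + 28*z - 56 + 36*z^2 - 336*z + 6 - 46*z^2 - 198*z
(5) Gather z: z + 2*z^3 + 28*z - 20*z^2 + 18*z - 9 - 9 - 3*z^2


(1) = -6*d^2 - 6*d*r - 30*d
(2) = 14*w^2
(3) = -5*n^2 - 24*n - 4*w^2 + w*(-9*n - 19) + 5
(4) = 12*z^3 - 10*z^2 - 506*z - 84
(5) = 2*z^3 - 23*z^2 + 47*z - 18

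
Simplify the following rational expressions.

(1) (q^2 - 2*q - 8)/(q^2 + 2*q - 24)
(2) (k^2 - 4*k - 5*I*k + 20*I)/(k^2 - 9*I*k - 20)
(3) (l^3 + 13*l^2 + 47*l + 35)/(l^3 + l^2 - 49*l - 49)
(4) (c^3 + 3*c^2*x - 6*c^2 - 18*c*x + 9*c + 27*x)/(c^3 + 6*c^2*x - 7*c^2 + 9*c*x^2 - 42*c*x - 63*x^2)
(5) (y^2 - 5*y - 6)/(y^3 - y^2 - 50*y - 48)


(1) = (q + 2)/(q + 6)
(2) = (k - 4)/(k - 4*I)
(3) = (l + 5)/(l - 7)
(4) = (c^2 - 6*c + 9)/(c^2 + 3*c*x - 7*c - 21*x)
(5) = (y - 6)/(y^2 - 2*y - 48)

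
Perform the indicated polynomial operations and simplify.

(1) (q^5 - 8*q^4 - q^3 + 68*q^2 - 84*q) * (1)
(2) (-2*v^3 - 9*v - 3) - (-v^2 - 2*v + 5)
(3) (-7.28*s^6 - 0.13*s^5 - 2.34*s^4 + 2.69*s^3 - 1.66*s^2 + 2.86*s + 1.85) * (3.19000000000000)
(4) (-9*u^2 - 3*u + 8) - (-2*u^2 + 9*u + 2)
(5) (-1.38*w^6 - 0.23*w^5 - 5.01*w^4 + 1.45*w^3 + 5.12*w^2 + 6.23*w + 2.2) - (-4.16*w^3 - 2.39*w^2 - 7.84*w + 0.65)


(1) = q^5 - 8*q^4 - q^3 + 68*q^2 - 84*q
(2) = -2*v^3 + v^2 - 7*v - 8
(3) = -23.2232*s^6 - 0.4147*s^5 - 7.4646*s^4 + 8.5811*s^3 - 5.2954*s^2 + 9.1234*s + 5.9015
(4) = -7*u^2 - 12*u + 6
(5) = -1.38*w^6 - 0.23*w^5 - 5.01*w^4 + 5.61*w^3 + 7.51*w^2 + 14.07*w + 1.55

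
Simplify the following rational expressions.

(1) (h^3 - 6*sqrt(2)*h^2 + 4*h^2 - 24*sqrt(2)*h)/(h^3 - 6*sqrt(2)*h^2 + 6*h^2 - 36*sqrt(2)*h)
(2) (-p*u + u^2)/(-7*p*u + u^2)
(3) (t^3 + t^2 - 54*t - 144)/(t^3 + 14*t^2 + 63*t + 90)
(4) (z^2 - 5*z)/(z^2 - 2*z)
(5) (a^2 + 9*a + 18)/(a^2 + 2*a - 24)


(1) = (h + 4)/(h + 6)
(2) = (p - u)/(7*p - u)
(3) = (t - 8)/(t + 5)
(4) = (z - 5)/(z - 2)
(5) = (a + 3)/(a - 4)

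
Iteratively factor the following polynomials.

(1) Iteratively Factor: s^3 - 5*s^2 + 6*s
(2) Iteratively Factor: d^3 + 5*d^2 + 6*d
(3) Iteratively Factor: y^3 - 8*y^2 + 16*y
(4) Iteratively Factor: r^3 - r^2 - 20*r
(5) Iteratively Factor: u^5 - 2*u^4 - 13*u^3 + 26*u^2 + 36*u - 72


(1) = (s - 2)*(s^2 - 3*s) = (s - 3)*(s - 2)*(s)
(2) = (d)*(d^2 + 5*d + 6) = d*(d + 3)*(d + 2)
(3) = (y - 4)*(y^2 - 4*y) = y*(y - 4)*(y - 4)
(4) = (r)*(r^2 - r - 20) = r*(r - 5)*(r + 4)
(5) = (u + 3)*(u^4 - 5*u^3 + 2*u^2 + 20*u - 24) = (u - 2)*(u + 3)*(u^3 - 3*u^2 - 4*u + 12) = (u - 2)*(u + 2)*(u + 3)*(u^2 - 5*u + 6) = (u - 3)*(u - 2)*(u + 2)*(u + 3)*(u - 2)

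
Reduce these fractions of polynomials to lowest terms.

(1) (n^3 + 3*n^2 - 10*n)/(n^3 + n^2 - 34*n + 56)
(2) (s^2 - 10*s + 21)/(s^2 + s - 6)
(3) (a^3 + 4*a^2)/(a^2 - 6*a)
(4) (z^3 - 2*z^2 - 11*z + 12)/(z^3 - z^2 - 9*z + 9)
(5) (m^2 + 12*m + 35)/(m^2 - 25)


(1) = (n^2 + 5*n)/(n^2 + 3*n - 28)
(2) = (s^2 - 10*s + 21)/(s^2 + s - 6)
(3) = (a^2 + 4*a)/(a - 6)
(4) = (z - 4)/(z - 3)
(5) = (m + 7)/(m - 5)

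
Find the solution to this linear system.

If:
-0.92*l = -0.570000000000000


Then:
l = 0.62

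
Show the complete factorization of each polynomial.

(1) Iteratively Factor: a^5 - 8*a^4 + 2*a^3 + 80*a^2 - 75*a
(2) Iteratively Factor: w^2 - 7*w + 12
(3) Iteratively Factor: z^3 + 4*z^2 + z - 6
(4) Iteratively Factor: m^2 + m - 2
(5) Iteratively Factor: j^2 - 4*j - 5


(1) = (a - 1)*(a^4 - 7*a^3 - 5*a^2 + 75*a) = (a - 5)*(a - 1)*(a^3 - 2*a^2 - 15*a) = (a - 5)*(a - 1)*(a + 3)*(a^2 - 5*a) = a*(a - 5)*(a - 1)*(a + 3)*(a - 5)
(2) = (w - 3)*(w - 4)
(3) = (z + 2)*(z^2 + 2*z - 3) = (z - 1)*(z + 2)*(z + 3)
(4) = (m + 2)*(m - 1)
(5) = (j - 5)*(j + 1)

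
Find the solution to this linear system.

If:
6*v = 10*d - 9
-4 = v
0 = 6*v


Then:
No Solution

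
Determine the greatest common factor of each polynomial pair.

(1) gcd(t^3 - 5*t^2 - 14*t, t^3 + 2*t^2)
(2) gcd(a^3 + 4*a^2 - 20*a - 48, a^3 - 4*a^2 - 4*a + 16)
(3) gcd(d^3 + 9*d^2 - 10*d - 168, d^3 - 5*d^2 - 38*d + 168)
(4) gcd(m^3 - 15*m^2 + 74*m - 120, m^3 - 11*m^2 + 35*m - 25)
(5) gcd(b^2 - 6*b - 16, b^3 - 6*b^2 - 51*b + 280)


(1) = t^2 + 2*t
(2) = gcd((a - 4)*(a + 2)*(a + 6), (a - 4)*(a - 2)*(a + 2)) = a^2 - 2*a - 8
(3) = d^2 + 2*d - 24
(4) = gcd((m - 6)*(m - 5)*(m - 4), (m - 5)^2*(m - 1)) = m - 5
(5) = b - 8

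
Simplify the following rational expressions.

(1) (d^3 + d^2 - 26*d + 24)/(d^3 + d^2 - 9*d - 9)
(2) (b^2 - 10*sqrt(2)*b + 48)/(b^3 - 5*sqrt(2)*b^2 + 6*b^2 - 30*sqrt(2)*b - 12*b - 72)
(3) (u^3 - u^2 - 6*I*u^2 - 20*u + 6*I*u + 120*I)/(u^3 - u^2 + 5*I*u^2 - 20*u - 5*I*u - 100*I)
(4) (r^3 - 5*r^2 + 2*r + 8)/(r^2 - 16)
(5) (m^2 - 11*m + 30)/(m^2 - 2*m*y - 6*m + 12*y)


(1) = (d^3 + d^2 - 26*d + 24)/(d^3 + d^2 - 9*d - 9)
(2) = (b - 4*sqrt(2))/(b^2 + b*(sqrt(2) + 6) + 6*sqrt(2))
(3) = (u - 6*I)/(u + 5*I)
(4) = (r^2 - r - 2)/(r + 4)
(5) = (5 - m)/(-m + 2*y)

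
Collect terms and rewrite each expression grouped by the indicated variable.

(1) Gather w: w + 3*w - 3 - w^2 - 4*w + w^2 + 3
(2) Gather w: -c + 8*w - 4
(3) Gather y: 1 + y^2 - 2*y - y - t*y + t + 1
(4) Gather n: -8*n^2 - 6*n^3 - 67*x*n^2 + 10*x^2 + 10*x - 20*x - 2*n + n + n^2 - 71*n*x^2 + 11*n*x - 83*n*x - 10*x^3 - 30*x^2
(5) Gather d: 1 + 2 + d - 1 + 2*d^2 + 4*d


(1) = 0
(2) = -c + 8*w - 4
(3) = t + y^2 + y*(-t - 3) + 2
(4) = -6*n^3 + n^2*(-67*x - 7) + n*(-71*x^2 - 72*x - 1) - 10*x^3 - 20*x^2 - 10*x
(5) = 2*d^2 + 5*d + 2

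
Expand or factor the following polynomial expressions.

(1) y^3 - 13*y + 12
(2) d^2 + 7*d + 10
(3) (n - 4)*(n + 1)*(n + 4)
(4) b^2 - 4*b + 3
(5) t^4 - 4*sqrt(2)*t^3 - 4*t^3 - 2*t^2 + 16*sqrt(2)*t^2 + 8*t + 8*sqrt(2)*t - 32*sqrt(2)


(1) = (y - 3)*(y - 1)*(y + 4)
(2) = (d + 2)*(d + 5)
(3) = n^3 + n^2 - 16*n - 16
(4) = (b - 3)*(b - 1)
(5) = (t - 4)*(t - 4*sqrt(2))*(t - sqrt(2))*(t + sqrt(2))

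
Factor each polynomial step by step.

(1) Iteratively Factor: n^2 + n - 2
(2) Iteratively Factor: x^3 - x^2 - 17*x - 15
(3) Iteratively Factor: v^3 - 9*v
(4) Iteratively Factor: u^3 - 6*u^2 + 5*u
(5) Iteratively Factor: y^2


(1) = (n - 1)*(n + 2)
(2) = (x - 5)*(x^2 + 4*x + 3) = (x - 5)*(x + 3)*(x + 1)
(3) = (v + 3)*(v^2 - 3*v) = (v - 3)*(v + 3)*(v)
(4) = (u - 5)*(u^2 - u) = u*(u - 5)*(u - 1)
(5) = (y)*(y)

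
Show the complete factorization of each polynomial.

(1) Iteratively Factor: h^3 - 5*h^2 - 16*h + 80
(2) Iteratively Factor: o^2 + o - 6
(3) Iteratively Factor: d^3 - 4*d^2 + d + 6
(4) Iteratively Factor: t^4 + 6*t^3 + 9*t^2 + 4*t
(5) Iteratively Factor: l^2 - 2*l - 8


(1) = (h - 4)*(h^2 - h - 20) = (h - 4)*(h + 4)*(h - 5)
(2) = (o - 2)*(o + 3)
(3) = (d - 2)*(d^2 - 2*d - 3) = (d - 3)*(d - 2)*(d + 1)
(4) = (t)*(t^3 + 6*t^2 + 9*t + 4) = t*(t + 1)*(t^2 + 5*t + 4) = t*(t + 1)*(t + 4)*(t + 1)
(5) = (l - 4)*(l + 2)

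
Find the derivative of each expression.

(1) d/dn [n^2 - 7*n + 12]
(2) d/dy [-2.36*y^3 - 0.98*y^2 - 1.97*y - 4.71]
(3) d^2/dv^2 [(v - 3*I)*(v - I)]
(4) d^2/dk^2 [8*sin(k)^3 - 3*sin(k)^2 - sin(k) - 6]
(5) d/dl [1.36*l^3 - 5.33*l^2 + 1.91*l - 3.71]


(1) = 2*n - 7
(2) = -7.08*y^2 - 1.96*y - 1.97
(3) = 2
(4) = -5*sin(k) + 18*sin(3*k) - 6*cos(2*k)
(5) = 4.08*l^2 - 10.66*l + 1.91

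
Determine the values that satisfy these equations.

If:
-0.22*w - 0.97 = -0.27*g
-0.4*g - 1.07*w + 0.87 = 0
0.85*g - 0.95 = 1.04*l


Then:
g = 3.26
l = 1.75
w = -0.41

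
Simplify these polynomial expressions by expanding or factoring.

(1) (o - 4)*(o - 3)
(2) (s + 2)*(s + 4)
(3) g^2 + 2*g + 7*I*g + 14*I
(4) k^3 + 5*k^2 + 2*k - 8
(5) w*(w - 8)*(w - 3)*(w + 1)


(1) = o^2 - 7*o + 12
(2) = s^2 + 6*s + 8
(3) = (g + 2)*(g + 7*I)
(4) = (k - 1)*(k + 2)*(k + 4)
(5) = w^4 - 10*w^3 + 13*w^2 + 24*w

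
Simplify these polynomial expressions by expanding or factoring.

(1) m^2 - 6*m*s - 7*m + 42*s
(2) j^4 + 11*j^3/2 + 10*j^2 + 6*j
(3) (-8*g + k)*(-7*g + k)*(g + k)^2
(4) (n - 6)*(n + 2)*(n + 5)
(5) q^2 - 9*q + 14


(1) = (m - 7)*(m - 6*s)
(2) = j*(j + 3/2)*(j + 2)^2
(3) = 56*g^4 + 97*g^3*k + 27*g^2*k^2 - 13*g*k^3 + k^4
(4) = n^3 + n^2 - 32*n - 60
(5) = (q - 7)*(q - 2)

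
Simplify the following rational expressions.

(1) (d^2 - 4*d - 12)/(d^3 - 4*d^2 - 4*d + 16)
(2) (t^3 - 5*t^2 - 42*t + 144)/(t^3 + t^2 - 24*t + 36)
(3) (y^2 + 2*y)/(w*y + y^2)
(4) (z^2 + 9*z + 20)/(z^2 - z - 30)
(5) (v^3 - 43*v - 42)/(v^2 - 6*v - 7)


(1) = (d - 6)/(d^2 - 6*d + 8)
(2) = (t - 8)/(t - 2)
(3) = (y + 2)/(w + y)
(4) = (z + 4)/(z - 6)
(5) = v + 6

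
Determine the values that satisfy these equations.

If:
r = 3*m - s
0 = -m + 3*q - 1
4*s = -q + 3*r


Then:
m = 21*s/26 + 1/26
q = 7*s/26 + 9/26
r = 37*s/26 + 3/26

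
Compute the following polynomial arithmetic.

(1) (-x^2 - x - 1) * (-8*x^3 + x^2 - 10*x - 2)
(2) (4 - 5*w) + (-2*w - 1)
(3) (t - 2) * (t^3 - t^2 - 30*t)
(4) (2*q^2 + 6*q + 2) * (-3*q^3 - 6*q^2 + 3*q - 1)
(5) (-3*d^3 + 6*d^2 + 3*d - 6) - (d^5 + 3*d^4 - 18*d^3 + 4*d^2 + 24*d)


(1) = 8*x^5 + 7*x^4 + 17*x^3 + 11*x^2 + 12*x + 2
(2) = 3 - 7*w
(3) = t^4 - 3*t^3 - 28*t^2 + 60*t
(4) = -6*q^5 - 30*q^4 - 36*q^3 + 4*q^2 - 2
(5) = -d^5 - 3*d^4 + 15*d^3 + 2*d^2 - 21*d - 6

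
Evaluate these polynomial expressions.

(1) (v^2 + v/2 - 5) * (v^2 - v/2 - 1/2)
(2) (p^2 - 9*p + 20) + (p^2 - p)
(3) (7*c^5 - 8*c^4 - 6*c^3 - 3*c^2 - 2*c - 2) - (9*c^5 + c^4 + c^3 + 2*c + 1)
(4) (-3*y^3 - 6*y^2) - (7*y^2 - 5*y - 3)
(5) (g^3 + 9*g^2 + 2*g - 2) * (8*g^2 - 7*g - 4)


(1) = v^4 - 23*v^2/4 + 9*v/4 + 5/2
(2) = 2*p^2 - 10*p + 20
(3) = -2*c^5 - 9*c^4 - 7*c^3 - 3*c^2 - 4*c - 3
(4) = -3*y^3 - 13*y^2 + 5*y + 3
(5) = 8*g^5 + 65*g^4 - 51*g^3 - 66*g^2 + 6*g + 8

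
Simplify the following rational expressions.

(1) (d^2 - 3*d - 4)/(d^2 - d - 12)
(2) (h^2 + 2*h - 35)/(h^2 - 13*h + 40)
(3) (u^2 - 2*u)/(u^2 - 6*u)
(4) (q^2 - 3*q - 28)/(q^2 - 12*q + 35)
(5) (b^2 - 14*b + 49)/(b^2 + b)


(1) = (d + 1)/(d + 3)
(2) = (h + 7)/(h - 8)
(3) = (u - 2)/(u - 6)
(4) = (q + 4)/(q - 5)
(5) = (b^2 - 14*b + 49)/(b^2 + b)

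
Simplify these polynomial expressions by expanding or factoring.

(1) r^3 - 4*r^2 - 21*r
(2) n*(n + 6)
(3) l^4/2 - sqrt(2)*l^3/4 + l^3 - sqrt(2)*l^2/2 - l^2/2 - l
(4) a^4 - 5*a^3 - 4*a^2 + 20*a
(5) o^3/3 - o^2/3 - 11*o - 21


(1) = r*(r - 7)*(r + 3)
(2) = n^2 + 6*n
(3) = l*(l - sqrt(2))*(sqrt(2)*l/2 + 1/2)*(sqrt(2)*l/2 + sqrt(2))
(4) = a*(a - 5)*(a - 2)*(a + 2)
(5) = (o/3 + 1)*(o - 7)*(o + 3)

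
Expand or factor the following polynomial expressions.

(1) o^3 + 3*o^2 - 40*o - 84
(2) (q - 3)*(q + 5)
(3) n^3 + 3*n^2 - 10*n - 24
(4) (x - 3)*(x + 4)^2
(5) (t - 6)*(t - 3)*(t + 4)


(1) = (o - 6)*(o + 2)*(o + 7)
(2) = q^2 + 2*q - 15
(3) = (n - 3)*(n + 2)*(n + 4)
(4) = x^3 + 5*x^2 - 8*x - 48
(5) = t^3 - 5*t^2 - 18*t + 72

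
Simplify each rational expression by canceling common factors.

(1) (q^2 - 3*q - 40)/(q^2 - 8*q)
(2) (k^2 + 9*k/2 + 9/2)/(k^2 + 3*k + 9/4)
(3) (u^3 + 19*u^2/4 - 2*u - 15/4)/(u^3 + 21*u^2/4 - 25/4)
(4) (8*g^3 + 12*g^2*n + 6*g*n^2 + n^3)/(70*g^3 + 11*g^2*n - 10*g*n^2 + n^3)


(1) = (q + 5)/q
(2) = (2*k + 6)/(2*k + 3)
(3) = (4*u + 3)/(4*u + 5)
(4) = (4*g^2 + 4*g*n + n^2)/(35*g^2 - 12*g*n + n^2)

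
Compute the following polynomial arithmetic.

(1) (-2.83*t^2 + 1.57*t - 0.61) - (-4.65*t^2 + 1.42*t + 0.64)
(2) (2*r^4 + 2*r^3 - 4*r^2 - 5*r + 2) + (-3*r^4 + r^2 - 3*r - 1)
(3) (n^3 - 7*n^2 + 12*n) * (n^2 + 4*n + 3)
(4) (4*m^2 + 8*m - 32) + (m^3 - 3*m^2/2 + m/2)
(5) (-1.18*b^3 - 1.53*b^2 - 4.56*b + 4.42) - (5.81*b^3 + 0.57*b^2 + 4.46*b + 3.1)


(1) = 1.82*t^2 + 0.15*t - 1.25
(2) = -r^4 + 2*r^3 - 3*r^2 - 8*r + 1
(3) = n^5 - 3*n^4 - 13*n^3 + 27*n^2 + 36*n
(4) = m^3 + 5*m^2/2 + 17*m/2 - 32
(5) = -6.99*b^3 - 2.1*b^2 - 9.02*b + 1.32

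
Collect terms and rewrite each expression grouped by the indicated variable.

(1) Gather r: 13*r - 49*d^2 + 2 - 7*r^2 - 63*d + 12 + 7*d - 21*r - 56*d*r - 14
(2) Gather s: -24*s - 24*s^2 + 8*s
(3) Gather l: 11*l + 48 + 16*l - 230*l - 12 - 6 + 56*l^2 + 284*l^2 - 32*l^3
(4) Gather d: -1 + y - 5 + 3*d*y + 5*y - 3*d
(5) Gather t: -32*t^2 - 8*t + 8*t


(1) = -49*d^2 - 56*d - 7*r^2 + r*(-56*d - 8)
(2) = -24*s^2 - 16*s
(3) = -32*l^3 + 340*l^2 - 203*l + 30
(4) = d*(3*y - 3) + 6*y - 6
(5) = -32*t^2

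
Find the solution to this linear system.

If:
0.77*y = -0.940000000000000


Then:
y = -1.22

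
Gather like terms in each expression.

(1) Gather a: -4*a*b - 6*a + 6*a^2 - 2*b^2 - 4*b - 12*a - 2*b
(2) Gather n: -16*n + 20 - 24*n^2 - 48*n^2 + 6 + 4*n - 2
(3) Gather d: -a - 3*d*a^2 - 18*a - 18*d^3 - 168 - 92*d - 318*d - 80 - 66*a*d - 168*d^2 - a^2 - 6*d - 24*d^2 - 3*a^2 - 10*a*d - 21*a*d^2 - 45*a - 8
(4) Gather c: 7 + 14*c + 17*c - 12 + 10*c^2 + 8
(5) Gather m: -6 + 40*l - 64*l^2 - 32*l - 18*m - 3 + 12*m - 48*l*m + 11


(1) = 6*a^2 + a*(-4*b - 18) - 2*b^2 - 6*b
(2) = -72*n^2 - 12*n + 24
(3) = -4*a^2 - 64*a - 18*d^3 + d^2*(-21*a - 192) + d*(-3*a^2 - 76*a - 416) - 256
(4) = 10*c^2 + 31*c + 3
(5) = -64*l^2 + 8*l + m*(-48*l - 6) + 2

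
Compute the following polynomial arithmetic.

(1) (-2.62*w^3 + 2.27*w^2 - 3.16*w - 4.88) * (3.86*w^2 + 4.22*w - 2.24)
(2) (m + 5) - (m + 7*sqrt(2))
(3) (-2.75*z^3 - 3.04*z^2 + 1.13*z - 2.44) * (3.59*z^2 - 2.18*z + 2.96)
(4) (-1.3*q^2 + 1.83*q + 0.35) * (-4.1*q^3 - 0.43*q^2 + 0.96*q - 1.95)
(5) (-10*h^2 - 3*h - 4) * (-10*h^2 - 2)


(1) = -10.1132*w^5 - 2.2942*w^4 + 3.2506*w^3 - 37.2568*w^2 - 13.5152*w + 10.9312
(2) = 5 - 7*sqrt(2)
(3) = -9.8725*z^5 - 4.9186*z^4 + 2.5439*z^3 - 20.2214*z^2 + 8.664*z - 7.2224
(4) = 5.33*q^5 - 6.944*q^4 - 3.4699*q^3 + 4.1413*q^2 - 3.2325*q - 0.6825
(5) = 100*h^4 + 30*h^3 + 60*h^2 + 6*h + 8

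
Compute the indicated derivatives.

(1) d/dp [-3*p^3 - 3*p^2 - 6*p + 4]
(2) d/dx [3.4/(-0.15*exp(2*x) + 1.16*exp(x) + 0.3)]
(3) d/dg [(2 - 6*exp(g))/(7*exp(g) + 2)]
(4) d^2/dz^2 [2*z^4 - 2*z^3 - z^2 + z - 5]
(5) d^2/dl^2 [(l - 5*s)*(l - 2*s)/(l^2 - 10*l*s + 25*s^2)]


(1) = -9*p^2 - 6*p - 6
(2) = (1.02*exp(x) - 3.944)*exp(x)/(-0.15*exp(2*x) + 1.16*exp(x) + 0.3)^2
(3) = -26*exp(g)/(7*exp(g) + 2)^2
(4) = 24*z^2 - 12*z - 2
(5) = 6*s/(l^3 - 15*l^2*s + 75*l*s^2 - 125*s^3)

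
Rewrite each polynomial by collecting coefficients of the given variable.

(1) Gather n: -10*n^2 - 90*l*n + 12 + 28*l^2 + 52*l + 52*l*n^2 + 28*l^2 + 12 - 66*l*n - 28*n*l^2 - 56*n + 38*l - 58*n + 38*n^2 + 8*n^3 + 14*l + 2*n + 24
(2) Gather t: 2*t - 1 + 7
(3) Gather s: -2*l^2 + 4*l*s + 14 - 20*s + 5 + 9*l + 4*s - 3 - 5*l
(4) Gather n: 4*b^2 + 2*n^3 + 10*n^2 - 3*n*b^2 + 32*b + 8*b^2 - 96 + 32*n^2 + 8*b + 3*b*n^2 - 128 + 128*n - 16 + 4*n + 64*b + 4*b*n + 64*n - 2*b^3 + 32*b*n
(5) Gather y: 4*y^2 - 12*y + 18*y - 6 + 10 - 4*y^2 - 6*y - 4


(1) = 56*l^2 + 104*l + 8*n^3 + n^2*(52*l + 28) + n*(-28*l^2 - 156*l - 112) + 48
(2) = 2*t + 6
(3) = -2*l^2 + 4*l + s*(4*l - 16) + 16
(4) = -2*b^3 + 12*b^2 + 104*b + 2*n^3 + n^2*(3*b + 42) + n*(-3*b^2 + 36*b + 196) - 240
(5) = 0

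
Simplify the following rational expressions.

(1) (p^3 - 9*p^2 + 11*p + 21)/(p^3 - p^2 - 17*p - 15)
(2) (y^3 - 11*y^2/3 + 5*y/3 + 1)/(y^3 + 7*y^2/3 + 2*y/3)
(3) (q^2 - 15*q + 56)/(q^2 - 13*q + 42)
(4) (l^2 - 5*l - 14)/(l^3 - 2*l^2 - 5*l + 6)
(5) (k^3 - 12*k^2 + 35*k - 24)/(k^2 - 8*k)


(1) = (p^2 - 10*p + 21)/(p^2 - 2*p - 15)
(2) = (y^2 - 4*y + 3)/(y^2 + 2*y)
(3) = (q - 8)/(q - 6)
(4) = (l - 7)/(l^2 - 4*l + 3)
(5) = (k^2 - 4*k + 3)/k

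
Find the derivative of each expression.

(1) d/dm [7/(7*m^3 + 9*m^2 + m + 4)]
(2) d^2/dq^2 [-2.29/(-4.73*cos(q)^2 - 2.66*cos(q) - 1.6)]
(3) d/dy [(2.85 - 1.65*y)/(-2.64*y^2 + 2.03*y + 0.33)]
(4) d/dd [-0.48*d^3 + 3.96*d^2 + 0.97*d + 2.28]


(1) = 7*(-21*m^2 - 18*m - 1)/(7*m^3 + 9*m^2 + m + 4)^2
(2) = (-204.935764*(1 - cos(q)^2)^2 - 86.436966*cos(q)^3 - 49.348126*cos(q)^2 + 182.620172*cos(q) + 202.680572)/(4.73*cos(q)^2 + 2.66*cos(q) + 1.6)^3
(3) = (-4.356*y^2 + 15.048*y - 6.33)/(6.9696*y^4 - 10.7184*y^3 + 2.3785*y^2 + 1.3398*y + 0.1089)
(4) = -1.44*d^2 + 7.92*d + 0.97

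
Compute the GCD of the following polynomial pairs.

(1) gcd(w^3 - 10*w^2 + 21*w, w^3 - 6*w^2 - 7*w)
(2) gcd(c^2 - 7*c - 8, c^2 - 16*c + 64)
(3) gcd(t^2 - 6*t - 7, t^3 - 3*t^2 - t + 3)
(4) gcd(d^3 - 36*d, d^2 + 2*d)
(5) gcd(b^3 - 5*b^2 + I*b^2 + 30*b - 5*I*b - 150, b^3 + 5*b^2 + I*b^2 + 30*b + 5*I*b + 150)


(1) = gcd(w*(w - 7)*(w - 3), w*(w - 7)*(w + 1)) = w^2 - 7*w
(2) = c - 8
(3) = gcd((t - 7)*(t + 1), (t - 3)*(t - 1)*(t + 1)) = t + 1
(4) = gcd(d*(d - 6)*(d + 6), d*(d + 2)) = d
(5) = b^2 + I*b + 30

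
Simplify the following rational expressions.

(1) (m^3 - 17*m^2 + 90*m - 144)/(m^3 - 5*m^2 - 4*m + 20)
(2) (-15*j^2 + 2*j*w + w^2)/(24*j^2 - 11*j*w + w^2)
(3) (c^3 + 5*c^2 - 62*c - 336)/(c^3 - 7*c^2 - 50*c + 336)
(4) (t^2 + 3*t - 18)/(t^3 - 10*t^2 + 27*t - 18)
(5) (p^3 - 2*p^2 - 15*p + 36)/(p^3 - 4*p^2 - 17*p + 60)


(1) = (m^3 - 17*m^2 + 90*m - 144)/(m^3 - 5*m^2 - 4*m + 20)
(2) = (5*j + w)/(-8*j + w)
(3) = (c + 6)/(c - 6)
(4) = (t + 6)/(t^2 - 7*t + 6)
(5) = (p - 3)/(p - 5)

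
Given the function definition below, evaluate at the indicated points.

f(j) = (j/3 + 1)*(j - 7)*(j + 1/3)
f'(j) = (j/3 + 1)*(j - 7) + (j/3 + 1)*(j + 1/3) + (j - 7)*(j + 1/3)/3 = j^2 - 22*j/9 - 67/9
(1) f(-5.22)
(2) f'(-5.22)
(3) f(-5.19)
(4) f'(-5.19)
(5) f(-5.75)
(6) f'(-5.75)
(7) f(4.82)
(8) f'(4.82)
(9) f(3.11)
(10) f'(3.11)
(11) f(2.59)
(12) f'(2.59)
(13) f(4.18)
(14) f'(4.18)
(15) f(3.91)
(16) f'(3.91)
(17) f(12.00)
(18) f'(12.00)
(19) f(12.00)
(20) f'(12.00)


(1) = -44.19
(2) = 32.56
(3) = -43.22
(4) = 32.18
(5) = -63.31
(6) = 39.67
(7) = -29.28
(8) = 4.01
(9) = -27.28
(10) = -5.37
(11) = -24.02
(12) = -7.07
(13) = -30.46
(14) = -0.19
(15) = -30.20
(16) = -1.71
(17) = 308.33
(18) = 107.22
(19) = 308.33
(20) = 107.22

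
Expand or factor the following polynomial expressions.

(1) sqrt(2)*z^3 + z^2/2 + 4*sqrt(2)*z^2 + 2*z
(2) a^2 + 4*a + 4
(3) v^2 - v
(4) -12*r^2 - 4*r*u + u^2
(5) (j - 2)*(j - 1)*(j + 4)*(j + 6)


(1) = z*(z + 4)*(sqrt(2)*z + 1/2)
(2) = (a + 2)^2
(3) = v*(v - 1)
(4) = (-6*r + u)*(2*r + u)
(5) = j^4 + 7*j^3 - 4*j^2 - 52*j + 48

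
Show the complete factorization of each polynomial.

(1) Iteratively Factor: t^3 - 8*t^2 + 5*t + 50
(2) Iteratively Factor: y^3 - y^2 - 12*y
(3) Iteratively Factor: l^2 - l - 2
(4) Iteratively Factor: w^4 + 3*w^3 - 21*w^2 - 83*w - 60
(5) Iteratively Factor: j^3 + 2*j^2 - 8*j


(1) = (t - 5)*(t^2 - 3*t - 10) = (t - 5)*(t + 2)*(t - 5)
(2) = (y - 4)*(y^2 + 3*y) = (y - 4)*(y + 3)*(y)
(3) = (l - 2)*(l + 1)
(4) = (w - 5)*(w^3 + 8*w^2 + 19*w + 12) = (w - 5)*(w + 1)*(w^2 + 7*w + 12) = (w - 5)*(w + 1)*(w + 3)*(w + 4)
(5) = (j)*(j^2 + 2*j - 8) = j*(j + 4)*(j - 2)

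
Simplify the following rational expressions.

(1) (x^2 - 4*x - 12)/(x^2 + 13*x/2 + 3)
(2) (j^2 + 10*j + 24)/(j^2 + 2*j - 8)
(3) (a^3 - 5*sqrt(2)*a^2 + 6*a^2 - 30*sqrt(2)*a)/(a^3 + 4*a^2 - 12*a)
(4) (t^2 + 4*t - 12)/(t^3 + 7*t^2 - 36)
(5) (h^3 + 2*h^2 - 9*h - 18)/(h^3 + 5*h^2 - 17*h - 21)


(1) = (2*x^2 - 8*x - 24)/(2*x^2 + 13*x + 6)
(2) = (j + 6)/(j - 2)
(3) = (a - 5*sqrt(2))/(a - 2)
(4) = 1/(t + 3)
(5) = (h^2 + 5*h + 6)/(h^2 + 8*h + 7)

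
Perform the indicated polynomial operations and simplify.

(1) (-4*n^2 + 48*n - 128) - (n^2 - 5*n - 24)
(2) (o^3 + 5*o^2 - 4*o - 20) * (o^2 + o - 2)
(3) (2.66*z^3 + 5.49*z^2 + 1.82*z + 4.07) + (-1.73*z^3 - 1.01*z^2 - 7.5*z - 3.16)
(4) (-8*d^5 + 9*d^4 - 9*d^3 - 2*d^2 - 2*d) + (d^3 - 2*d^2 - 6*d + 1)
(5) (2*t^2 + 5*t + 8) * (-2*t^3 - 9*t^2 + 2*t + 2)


(1) = -5*n^2 + 53*n - 104
(2) = o^5 + 6*o^4 - o^3 - 34*o^2 - 12*o + 40
(3) = 0.93*z^3 + 4.48*z^2 - 5.68*z + 0.91
(4) = -8*d^5 + 9*d^4 - 8*d^3 - 4*d^2 - 8*d + 1
(5) = -4*t^5 - 28*t^4 - 57*t^3 - 58*t^2 + 26*t + 16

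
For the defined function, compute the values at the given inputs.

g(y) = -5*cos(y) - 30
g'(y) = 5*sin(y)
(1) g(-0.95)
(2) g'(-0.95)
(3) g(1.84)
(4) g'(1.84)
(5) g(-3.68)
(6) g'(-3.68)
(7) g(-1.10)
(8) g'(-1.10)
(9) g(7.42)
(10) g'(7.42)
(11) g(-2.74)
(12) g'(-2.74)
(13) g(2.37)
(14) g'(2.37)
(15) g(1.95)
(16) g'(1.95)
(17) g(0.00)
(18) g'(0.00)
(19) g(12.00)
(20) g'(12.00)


(1) = -32.91
(2) = -4.07
(3) = -28.67
(4) = 4.82
(5) = -25.71
(6) = 2.56
(7) = -32.27
(8) = -4.46
(9) = -32.10
(10) = 4.54
(11) = -25.40
(12) = -1.95
(13) = -26.42
(14) = 3.49
(15) = -28.15
(16) = 4.64
(17) = -35.00
(18) = 0.00
(19) = -34.22
(20) = -2.68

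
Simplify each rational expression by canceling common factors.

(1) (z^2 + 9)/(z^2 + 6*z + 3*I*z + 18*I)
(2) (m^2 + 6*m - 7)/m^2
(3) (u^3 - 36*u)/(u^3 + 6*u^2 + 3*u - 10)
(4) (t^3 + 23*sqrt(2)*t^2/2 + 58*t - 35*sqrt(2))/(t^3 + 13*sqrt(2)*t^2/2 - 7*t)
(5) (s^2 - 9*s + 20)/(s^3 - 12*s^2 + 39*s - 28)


(1) = (z - 3*I)/(z + 6)
(2) = (m^2 + 6*m - 7)/m^2
(3) = (u^3 - 36*u)/(u^3 + 6*u^2 + 3*u - 10)
(4) = (4*t + 20*sqrt(2))/(4*t)
(5) = (s - 5)/(s^2 - 8*s + 7)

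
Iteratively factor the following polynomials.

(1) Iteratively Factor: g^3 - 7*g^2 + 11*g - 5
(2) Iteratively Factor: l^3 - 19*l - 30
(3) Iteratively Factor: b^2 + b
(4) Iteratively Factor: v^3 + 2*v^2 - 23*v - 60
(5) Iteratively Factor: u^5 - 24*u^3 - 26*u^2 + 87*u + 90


(1) = (g - 5)*(g^2 - 2*g + 1) = (g - 5)*(g - 1)*(g - 1)
(2) = (l + 3)*(l^2 - 3*l - 10) = (l - 5)*(l + 3)*(l + 2)
(3) = (b)*(b + 1)
(4) = (v - 5)*(v^2 + 7*v + 12) = (v - 5)*(v + 4)*(v + 3)
(5) = (u + 3)*(u^4 - 3*u^3 - 15*u^2 + 19*u + 30) = (u + 3)^2*(u^3 - 6*u^2 + 3*u + 10) = (u + 1)*(u + 3)^2*(u^2 - 7*u + 10) = (u - 2)*(u + 1)*(u + 3)^2*(u - 5)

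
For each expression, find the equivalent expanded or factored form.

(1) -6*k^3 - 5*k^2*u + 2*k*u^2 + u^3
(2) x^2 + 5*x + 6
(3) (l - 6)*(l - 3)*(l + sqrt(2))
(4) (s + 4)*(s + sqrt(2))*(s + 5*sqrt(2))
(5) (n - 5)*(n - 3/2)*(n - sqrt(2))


(1) = (-2*k + u)*(k + u)*(3*k + u)
(2) = (x + 2)*(x + 3)
(3) = l^3 - 9*l^2 + sqrt(2)*l^2 - 9*sqrt(2)*l + 18*l + 18*sqrt(2)
(4) = s^3 + 4*s^2 + 6*sqrt(2)*s^2 + 10*s + 24*sqrt(2)*s + 40
(5) = n^3 - 13*n^2/2 - sqrt(2)*n^2 + 15*n/2 + 13*sqrt(2)*n/2 - 15*sqrt(2)/2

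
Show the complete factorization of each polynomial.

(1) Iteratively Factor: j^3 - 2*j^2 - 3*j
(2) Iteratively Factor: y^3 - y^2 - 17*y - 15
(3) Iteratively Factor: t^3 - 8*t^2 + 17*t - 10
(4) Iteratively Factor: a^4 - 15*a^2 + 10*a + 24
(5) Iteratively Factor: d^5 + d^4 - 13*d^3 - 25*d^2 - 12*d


(1) = (j)*(j^2 - 2*j - 3) = j*(j + 1)*(j - 3)
(2) = (y - 5)*(y^2 + 4*y + 3) = (y - 5)*(y + 1)*(y + 3)
(3) = (t - 1)*(t^2 - 7*t + 10) = (t - 2)*(t - 1)*(t - 5)
(4) = (a + 1)*(a^3 - a^2 - 14*a + 24) = (a - 2)*(a + 1)*(a^2 + a - 12) = (a - 2)*(a + 1)*(a + 4)*(a - 3)
(5) = (d + 1)*(d^4 - 13*d^2 - 12*d) = (d - 4)*(d + 1)*(d^3 + 4*d^2 + 3*d) = (d - 4)*(d + 1)^2*(d^2 + 3*d) = d*(d - 4)*(d + 1)^2*(d + 3)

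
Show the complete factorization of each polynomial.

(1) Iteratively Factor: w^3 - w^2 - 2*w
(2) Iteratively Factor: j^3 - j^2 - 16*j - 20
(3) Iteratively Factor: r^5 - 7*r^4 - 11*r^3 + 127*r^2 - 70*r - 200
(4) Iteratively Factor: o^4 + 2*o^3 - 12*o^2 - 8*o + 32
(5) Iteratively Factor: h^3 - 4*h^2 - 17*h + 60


(1) = (w)*(w^2 - w - 2) = w*(w - 2)*(w + 1)
(2) = (j - 5)*(j^2 + 4*j + 4) = (j - 5)*(j + 2)*(j + 2)
(3) = (r + 4)*(r^4 - 11*r^3 + 33*r^2 - 5*r - 50) = (r - 5)*(r + 4)*(r^3 - 6*r^2 + 3*r + 10) = (r - 5)*(r - 2)*(r + 4)*(r^2 - 4*r - 5) = (r - 5)^2*(r - 2)*(r + 4)*(r + 1)
(4) = (o - 2)*(o^3 + 4*o^2 - 4*o - 16) = (o - 2)^2*(o^2 + 6*o + 8) = (o - 2)^2*(o + 2)*(o + 4)
(5) = (h - 3)*(h^2 - h - 20) = (h - 5)*(h - 3)*(h + 4)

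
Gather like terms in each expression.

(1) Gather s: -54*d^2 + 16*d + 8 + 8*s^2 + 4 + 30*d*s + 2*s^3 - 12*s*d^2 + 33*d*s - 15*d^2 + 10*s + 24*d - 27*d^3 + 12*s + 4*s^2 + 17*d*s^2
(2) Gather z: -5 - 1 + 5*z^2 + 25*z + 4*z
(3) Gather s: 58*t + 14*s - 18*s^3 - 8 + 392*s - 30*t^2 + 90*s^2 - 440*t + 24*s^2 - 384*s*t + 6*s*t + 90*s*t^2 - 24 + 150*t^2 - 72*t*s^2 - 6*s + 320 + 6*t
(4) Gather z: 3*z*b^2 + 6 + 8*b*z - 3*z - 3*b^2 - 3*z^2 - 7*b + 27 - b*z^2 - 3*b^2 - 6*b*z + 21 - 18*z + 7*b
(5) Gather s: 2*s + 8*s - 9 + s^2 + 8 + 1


(1) = -27*d^3 - 69*d^2 + 40*d + 2*s^3 + s^2*(17*d + 12) + s*(-12*d^2 + 63*d + 22) + 12
(2) = 5*z^2 + 29*z - 6
(3) = -18*s^3 + s^2*(114 - 72*t) + s*(90*t^2 - 378*t + 400) + 120*t^2 - 376*t + 288
(4) = -6*b^2 + z^2*(-b - 3) + z*(3*b^2 + 2*b - 21) + 54
(5) = s^2 + 10*s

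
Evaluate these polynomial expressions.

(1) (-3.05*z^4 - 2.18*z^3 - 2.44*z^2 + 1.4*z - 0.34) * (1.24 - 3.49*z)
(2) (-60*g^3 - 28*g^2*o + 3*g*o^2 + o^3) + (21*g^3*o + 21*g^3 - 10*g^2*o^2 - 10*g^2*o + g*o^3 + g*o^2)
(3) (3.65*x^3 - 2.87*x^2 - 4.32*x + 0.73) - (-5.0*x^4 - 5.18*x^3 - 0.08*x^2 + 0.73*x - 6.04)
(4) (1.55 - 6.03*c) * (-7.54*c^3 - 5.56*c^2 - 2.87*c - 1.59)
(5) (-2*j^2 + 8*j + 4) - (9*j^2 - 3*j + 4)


(1) = 10.6445*z^5 + 3.8262*z^4 + 5.8124*z^3 - 7.9116*z^2 + 2.9226*z - 0.4216
(2) = 21*g^3*o - 39*g^3 - 10*g^2*o^2 - 38*g^2*o + g*o^3 + 4*g*o^2 + o^3
(3) = 5.0*x^4 + 8.83*x^3 - 2.79*x^2 - 5.05*x + 6.77
(4) = 45.4662*c^4 + 21.8398*c^3 + 8.6881*c^2 + 5.1392*c - 2.4645
(5) = -11*j^2 + 11*j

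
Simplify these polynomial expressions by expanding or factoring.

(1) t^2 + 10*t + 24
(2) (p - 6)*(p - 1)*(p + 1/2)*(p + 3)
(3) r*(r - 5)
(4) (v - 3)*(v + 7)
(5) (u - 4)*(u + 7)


(1) = (t + 4)*(t + 6)
(2) = p^4 - 7*p^3/2 - 17*p^2 + 21*p/2 + 9
(3) = r^2 - 5*r
(4) = v^2 + 4*v - 21
(5) = u^2 + 3*u - 28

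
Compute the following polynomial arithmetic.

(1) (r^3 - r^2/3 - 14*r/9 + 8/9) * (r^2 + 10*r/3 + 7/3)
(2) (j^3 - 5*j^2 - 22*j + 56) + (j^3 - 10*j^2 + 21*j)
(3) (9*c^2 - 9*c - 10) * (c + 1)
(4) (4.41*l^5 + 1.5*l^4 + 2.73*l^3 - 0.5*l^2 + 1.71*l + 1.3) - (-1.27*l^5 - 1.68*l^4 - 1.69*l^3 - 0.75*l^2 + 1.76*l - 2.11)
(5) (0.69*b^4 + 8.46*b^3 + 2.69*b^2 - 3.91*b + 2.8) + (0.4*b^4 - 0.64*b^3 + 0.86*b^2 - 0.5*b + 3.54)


(1) = r^5 + 3*r^4 - r^3/3 - 137*r^2/27 - 2*r/3 + 56/27
(2) = 2*j^3 - 15*j^2 - j + 56
(3) = 9*c^3 - 19*c - 10
(4) = 5.68*l^5 + 3.18*l^4 + 4.42*l^3 + 0.25*l^2 - 0.05*l + 3.41
(5) = 1.09*b^4 + 7.82*b^3 + 3.55*b^2 - 4.41*b + 6.34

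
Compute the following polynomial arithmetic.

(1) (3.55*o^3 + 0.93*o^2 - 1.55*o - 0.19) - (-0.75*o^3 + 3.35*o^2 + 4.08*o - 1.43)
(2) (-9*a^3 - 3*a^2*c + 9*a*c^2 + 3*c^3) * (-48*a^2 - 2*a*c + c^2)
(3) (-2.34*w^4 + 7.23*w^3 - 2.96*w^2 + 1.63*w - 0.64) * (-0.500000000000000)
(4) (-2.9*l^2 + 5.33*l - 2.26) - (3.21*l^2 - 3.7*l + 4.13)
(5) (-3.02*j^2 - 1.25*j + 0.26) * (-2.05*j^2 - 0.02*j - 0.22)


(1) = 4.3*o^3 - 2.42*o^2 - 5.63*o + 1.24
(2) = 432*a^5 + 162*a^4*c - 435*a^3*c^2 - 165*a^2*c^3 + 3*a*c^4 + 3*c^5
(3) = 1.17*w^4 - 3.615*w^3 + 1.48*w^2 - 0.815*w + 0.32
(4) = -6.11*l^2 + 9.03*l - 6.39
(5) = 6.191*j^4 + 2.6229*j^3 + 0.1564*j^2 + 0.2698*j - 0.0572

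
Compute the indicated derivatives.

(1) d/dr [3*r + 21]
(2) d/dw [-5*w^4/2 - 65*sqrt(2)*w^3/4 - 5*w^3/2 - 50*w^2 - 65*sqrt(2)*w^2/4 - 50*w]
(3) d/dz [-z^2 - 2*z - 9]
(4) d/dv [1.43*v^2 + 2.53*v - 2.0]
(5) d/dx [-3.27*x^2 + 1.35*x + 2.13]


(1) = 3
(2) = -10*w^3 - 195*sqrt(2)*w^2/4 - 15*w^2/2 - 100*w - 65*sqrt(2)*w/2 - 50
(3) = -2*z - 2
(4) = 2.86*v + 2.53
(5) = 1.35 - 6.54*x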